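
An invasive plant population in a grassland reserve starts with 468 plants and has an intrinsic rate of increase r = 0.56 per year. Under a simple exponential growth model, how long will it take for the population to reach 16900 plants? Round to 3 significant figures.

Set N₀·e^(rt) = 16900: e^(0.56·t) = 16900/468 = 36.111.
0.56·t = ln(36.111) = 3.5866, so t = 3.5866/0.56 = 6.4046.

6.40 years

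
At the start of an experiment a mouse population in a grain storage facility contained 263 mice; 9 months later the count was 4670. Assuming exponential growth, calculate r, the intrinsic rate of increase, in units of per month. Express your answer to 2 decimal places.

0.32 per month

From N(t) = N₀·e^(rt): e^(r·9) = 4670/263 = 17.757.
r·9 = ln(17.757) = 2.8768, so r = 2.8768/9 = 0.31964.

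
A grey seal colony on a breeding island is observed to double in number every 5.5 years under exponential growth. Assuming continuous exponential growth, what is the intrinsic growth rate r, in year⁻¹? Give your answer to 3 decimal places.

0.126 per year

r = ln(2)/t_d = 0.6931/5.5 = 0.12603.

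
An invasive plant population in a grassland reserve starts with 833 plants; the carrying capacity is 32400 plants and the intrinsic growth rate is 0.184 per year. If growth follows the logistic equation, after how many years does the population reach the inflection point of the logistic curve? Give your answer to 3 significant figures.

Logistic growth is fastest at N = K/2 = 16200.
A = (K − N₀)/N₀ = 37.896. Set K/(1 + A·e^(−rt)) = K/2 → A·e^(−rt) = 1.
e^(−0.184t) = 1/37.896 = 0.0263883, so t = ln(37.896)/0.184 = 3.6348/0.184 = 19.755.

19.8 years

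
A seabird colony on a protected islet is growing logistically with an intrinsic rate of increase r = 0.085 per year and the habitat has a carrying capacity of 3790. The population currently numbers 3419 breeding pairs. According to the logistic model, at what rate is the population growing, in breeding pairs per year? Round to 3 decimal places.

dN/dt = rN(1 − N/K) = 0.085 × 3419 × (1 − 3419/3790).
1 − 3419/3790 = 0.097889; dN/dt = 0.085 × 3419 × 0.097889 = 28.448.

28.448 breeding pairs per year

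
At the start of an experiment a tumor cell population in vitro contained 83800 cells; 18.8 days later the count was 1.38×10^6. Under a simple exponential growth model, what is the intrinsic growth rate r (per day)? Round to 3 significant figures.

0.149 per day

From N(t) = N₀·e^(rt): e^(r·18.8) = 1.38×10^6/83800 = 16.468.
r·18.8 = ln(16.468) = 2.8014, so r = 2.8014/18.8 = 0.14901.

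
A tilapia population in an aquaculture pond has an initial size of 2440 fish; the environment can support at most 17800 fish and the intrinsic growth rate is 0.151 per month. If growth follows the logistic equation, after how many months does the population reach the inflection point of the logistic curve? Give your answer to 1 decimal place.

12.2 months

Logistic growth is fastest at N = K/2 = 8900.
A = (K − N₀)/N₀ = 6.2951. Set K/(1 + A·e^(−rt)) = K/2 → A·e^(−rt) = 1.
e^(−0.151t) = 1/6.2951 = 0.158854, so t = ln(6.2951)/0.151 = 1.8398/0.151 = 12.184.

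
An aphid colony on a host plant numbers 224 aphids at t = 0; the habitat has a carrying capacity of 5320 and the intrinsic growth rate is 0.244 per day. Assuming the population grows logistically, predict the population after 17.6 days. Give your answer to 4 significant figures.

4060 aphids

A = (K − N₀)/N₀ = (5320 − 224)/224 = 22.75.
N(t) = K/(1 + A·e^(−rt)) = 5320/(1 + 22.75×e^(−0.244×17.6)).
e^(−4.294) = 0.013645; denominator = 1 + 22.75×0.013645 = 1.3104.
N = 5320/1.3104 = 4059.77.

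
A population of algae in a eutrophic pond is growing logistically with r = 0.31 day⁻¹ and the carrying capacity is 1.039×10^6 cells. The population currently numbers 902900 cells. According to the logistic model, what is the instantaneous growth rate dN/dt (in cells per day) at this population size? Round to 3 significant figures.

36700 cells per day

dN/dt = rN(1 − N/K) = 0.31 × 902900 × (1 − 902900/1.039×10^6).
1 − 902900/1.039×10^6 = 0.13099; dN/dt = 0.31 × 902900 × 0.13099 = 36664.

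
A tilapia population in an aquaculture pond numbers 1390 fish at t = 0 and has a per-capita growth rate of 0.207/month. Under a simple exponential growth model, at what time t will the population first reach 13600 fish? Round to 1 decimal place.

11.0 months

Set N₀·e^(rt) = 13600: e^(0.207·t) = 13600/1390 = 9.7842.
0.207·t = ln(9.7842) = 2.2808, so t = 2.2808/0.207 = 11.018.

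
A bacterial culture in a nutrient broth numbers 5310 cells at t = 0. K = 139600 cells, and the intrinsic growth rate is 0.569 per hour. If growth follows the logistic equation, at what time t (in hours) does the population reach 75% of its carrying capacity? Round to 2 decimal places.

A = (K − N₀)/N₀ = (139600 − 5310)/5310 = 25.29.
Solve 139600/(1 + 25.29·e^(−0.569t)) = 104700: 1 + 25.29·e^(−0.569t) = 1.3333, so e^(−0.569t) = 0.0131804.
−0.569·t = ln(0.0131804) = -4.329, so t = 4.329/0.569 = 7.6081.

7.61 hours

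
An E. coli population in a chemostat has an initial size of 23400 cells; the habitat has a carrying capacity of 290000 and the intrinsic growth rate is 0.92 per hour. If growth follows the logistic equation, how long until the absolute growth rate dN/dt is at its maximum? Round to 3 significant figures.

2.64 hours

Logistic growth is fastest at N = K/2 = 145000.
A = (K − N₀)/N₀ = 11.393. Set K/(1 + A·e^(−rt)) = K/2 → A·e^(−rt) = 1.
e^(−0.92t) = 1/11.393 = 0.0877719, so t = ln(11.393)/0.92 = 2.433/0.92 = 2.6446.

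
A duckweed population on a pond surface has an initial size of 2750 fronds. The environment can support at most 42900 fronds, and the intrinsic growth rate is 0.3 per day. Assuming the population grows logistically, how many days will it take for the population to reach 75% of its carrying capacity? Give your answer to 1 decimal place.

12.6 days

A = (K − N₀)/N₀ = (42900 − 2750)/2750 = 14.6.
Solve 42900/(1 + 14.6·e^(−0.3t)) = 32175: 1 + 14.6·e^(−0.3t) = 1.3333, so e^(−0.3t) = 0.0228311.
−0.3·t = ln(0.0228311) = -3.7796, so t = 3.7796/0.3 = 12.599.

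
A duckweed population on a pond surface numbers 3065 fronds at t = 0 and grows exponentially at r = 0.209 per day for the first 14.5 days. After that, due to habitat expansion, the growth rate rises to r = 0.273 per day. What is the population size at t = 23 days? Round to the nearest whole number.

646160 fronds

Phase 1: N(14.5) = 3065·e^(0.209×14.5) = 3065·e^3.03 = 63468.7.
Phase 2 runs for 23 − 14.5 = 8.5 days at r = 0.273.
N(23) = 63468.7·e^(0.273×8.5) = 63468.7·e^2.321 = 646160.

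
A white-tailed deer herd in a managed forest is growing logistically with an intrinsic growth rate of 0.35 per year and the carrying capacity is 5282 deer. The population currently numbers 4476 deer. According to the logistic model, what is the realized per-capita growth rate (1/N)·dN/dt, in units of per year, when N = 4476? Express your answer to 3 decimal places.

0.053 per year

(1/N)·dN/dt = r(1 − N/K) = 0.35 × (1 − 4476/5282).
= 0.35 × 0.15259 = 0.053408.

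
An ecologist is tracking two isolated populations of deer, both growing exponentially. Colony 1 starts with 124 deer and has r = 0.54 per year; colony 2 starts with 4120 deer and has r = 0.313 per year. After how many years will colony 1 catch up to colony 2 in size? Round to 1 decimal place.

Set 124·e^(0.54t) = 4120·e^(0.313t).
e^((0.54 − 0.313)t) = 4120/124 → e^(0.227·t) = 33.226.
0.227·t = ln(33.226) = 3.5033, so t = 3.5033/0.227 = 15.433.

15.4 years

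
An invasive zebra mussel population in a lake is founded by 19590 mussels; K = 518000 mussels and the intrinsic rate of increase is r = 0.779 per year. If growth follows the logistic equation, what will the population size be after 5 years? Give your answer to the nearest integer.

A = (K − N₀)/N₀ = (518000 − 19590)/19590 = 25.442.
N(t) = K/(1 + A·e^(−rt)) = 518000/(1 + 25.442×e^(−0.779×5)).
e^(−3.895) = 0.020343; denominator = 1 + 25.442×0.020343 = 1.5176.
N = 518000/1.5176 = 341333.

341333 mussels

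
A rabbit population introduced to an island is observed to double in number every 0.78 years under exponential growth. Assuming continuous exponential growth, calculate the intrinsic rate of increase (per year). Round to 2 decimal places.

0.89 per year

r = ln(2)/t_d = 0.6931/0.78 = 0.88865.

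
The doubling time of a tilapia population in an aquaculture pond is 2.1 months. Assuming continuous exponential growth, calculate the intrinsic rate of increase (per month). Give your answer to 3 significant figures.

r = ln(2)/t_d = 0.6931/2.1 = 0.33007.

0.330 per month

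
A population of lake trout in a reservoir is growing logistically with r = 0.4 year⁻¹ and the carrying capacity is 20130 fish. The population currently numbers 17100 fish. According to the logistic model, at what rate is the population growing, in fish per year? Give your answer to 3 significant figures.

1030 fish per year

dN/dt = rN(1 − N/K) = 0.4 × 17100 × (1 − 17100/20130).
1 − 17100/20130 = 0.15052; dN/dt = 0.4 × 17100 × 0.15052 = 1029.6.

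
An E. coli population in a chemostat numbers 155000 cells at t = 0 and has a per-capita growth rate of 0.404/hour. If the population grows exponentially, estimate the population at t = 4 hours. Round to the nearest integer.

780102 cells

N(t) = N₀·e^(rt) = 155000 × e^(0.404×4) = 155000 × e^1.616.
e^1.616 ≈ 5.0329, so N ≈ 155000 × 5.0329 = 780102.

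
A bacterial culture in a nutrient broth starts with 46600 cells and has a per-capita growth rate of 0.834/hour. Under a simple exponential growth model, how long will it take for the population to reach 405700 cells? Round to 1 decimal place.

2.6 hours

Set N₀·e^(rt) = 405700: e^(0.834·t) = 405700/46600 = 8.706.
0.834·t = ln(8.706) = 2.164, so t = 2.164/0.834 = 2.5947.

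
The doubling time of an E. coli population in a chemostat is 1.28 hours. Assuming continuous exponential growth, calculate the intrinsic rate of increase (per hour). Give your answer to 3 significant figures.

0.542 per hour

r = ln(2)/t_d = 0.6931/1.28 = 0.54152.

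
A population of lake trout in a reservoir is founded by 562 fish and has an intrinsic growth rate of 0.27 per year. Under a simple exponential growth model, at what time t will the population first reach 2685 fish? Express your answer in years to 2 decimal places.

Set N₀·e^(rt) = 2685: e^(0.27·t) = 2685/562 = 4.7776.
0.27·t = ln(4.7776) = 1.5639, so t = 1.5639/0.27 = 5.7923.

5.79 years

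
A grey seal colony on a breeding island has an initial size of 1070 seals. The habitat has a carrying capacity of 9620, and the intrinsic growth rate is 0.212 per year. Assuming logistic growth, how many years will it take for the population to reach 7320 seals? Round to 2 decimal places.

15.26 years

A = (K − N₀)/N₀ = (9620 − 1070)/1070 = 7.9907.
Solve 9620/(1 + 7.9907·e^(−0.212t)) = 7320: 1 + 7.9907·e^(−0.212t) = 1.3142, so e^(−0.212t) = 0.0393219.
−0.212·t = ln(0.0393219) = -3.236, so t = 3.236/0.212 = 15.264.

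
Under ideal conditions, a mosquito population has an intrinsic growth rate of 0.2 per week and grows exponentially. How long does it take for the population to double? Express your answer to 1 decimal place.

3.5 weeks

Doubling time t_d = ln(2)/r = 0.6931/0.2 = 3.4657.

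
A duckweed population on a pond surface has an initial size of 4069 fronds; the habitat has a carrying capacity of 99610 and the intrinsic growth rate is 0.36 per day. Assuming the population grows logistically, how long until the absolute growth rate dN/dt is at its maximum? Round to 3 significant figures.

8.77 days

Logistic growth is fastest at N = K/2 = 49805.
A = (K − N₀)/N₀ = 23.48. Set K/(1 + A·e^(−rt)) = K/2 → A·e^(−rt) = 1.
e^(−0.36t) = 1/23.48 = 0.042589, so t = ln(23.48)/0.36 = 3.1562/0.36 = 8.7671.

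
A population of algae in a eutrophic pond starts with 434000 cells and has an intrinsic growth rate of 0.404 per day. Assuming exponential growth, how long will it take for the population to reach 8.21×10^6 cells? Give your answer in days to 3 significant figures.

7.28 days

Set N₀·e^(rt) = 8.21×10^6: e^(0.404·t) = 8.21×10^6/434000 = 18.917.
0.404·t = ln(18.917) = 2.9401, so t = 2.9401/0.404 = 7.2774.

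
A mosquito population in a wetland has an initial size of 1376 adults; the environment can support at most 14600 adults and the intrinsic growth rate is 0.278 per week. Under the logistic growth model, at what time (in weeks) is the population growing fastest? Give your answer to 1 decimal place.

Logistic growth is fastest at N = K/2 = 7300.
A = (K − N₀)/N₀ = 9.6105. Set K/(1 + A·e^(−rt)) = K/2 → A·e^(−rt) = 1.
e^(−0.278t) = 1/9.6105 = 0.104053, so t = ln(9.6105)/0.278 = 2.2629/0.278 = 8.1398.

8.1 weeks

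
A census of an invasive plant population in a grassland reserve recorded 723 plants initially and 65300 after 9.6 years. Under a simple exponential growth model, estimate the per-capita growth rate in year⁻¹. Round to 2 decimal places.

0.47 per year

From N(t) = N₀·e^(rt): e^(r·9.6) = 65300/723 = 90.318.
r·9.6 = ln(90.318) = 4.5033, so r = 4.5033/9.6 = 0.4691.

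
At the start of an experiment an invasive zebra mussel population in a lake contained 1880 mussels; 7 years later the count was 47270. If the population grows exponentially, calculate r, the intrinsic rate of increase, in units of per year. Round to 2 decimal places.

From N(t) = N₀·e^(rt): e^(r·7) = 47270/1880 = 25.144.
r·7 = ln(25.144) = 3.2246, so r = 3.2246/7 = 0.46066.

0.46 per year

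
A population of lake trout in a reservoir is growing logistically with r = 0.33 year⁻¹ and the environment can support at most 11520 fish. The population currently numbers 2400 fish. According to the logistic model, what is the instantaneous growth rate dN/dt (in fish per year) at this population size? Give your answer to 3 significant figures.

dN/dt = rN(1 − N/K) = 0.33 × 2400 × (1 − 2400/11520).
1 − 2400/11520 = 0.79167; dN/dt = 0.33 × 2400 × 0.79167 = 627.

627 fish per year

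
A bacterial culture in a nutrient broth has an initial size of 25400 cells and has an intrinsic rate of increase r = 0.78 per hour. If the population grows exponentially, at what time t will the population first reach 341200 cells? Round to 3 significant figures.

Set N₀·e^(rt) = 341200: e^(0.78·t) = 341200/25400 = 13.433.
0.78·t = ln(13.433) = 2.5977, so t = 2.5977/0.78 = 3.3304.

3.33 hours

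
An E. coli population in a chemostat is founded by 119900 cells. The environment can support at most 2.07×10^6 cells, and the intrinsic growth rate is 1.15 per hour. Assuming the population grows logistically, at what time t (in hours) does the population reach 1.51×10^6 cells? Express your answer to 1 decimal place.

A = (K − N₀)/N₀ = (2.07×10^6 − 119900)/119900 = 16.264.
Solve 2.07×10^6/(1 + 16.264·e^(−1.15t)) = 1.51×10^6: 1 + 16.264·e^(−1.15t) = 1.3709, so e^(−1.15t) = 0.022802.
−1.15·t = ln(0.022802) = -3.7809, so t = 3.7809/1.15 = 3.2877.

3.3 hours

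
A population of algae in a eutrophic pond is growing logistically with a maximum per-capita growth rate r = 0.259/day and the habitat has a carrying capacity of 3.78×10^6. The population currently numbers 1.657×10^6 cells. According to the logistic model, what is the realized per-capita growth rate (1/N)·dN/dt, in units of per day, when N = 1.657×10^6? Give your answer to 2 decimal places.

(1/N)·dN/dt = r(1 − N/K) = 0.259 × (1 − 1.657×10^6/3.78×10^6).
= 0.259 × 0.56164 = 0.14546.

0.15 per day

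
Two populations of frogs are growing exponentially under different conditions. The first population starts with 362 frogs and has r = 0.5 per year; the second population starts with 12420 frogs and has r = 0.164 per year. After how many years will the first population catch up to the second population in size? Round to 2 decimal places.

10.52 years

Set 362·e^(0.5t) = 12420·e^(0.164t).
e^((0.5 − 0.164)t) = 12420/362 → e^(0.336·t) = 34.309.
0.336·t = ln(34.309) = 3.5354, so t = 3.5354/0.336 = 10.522.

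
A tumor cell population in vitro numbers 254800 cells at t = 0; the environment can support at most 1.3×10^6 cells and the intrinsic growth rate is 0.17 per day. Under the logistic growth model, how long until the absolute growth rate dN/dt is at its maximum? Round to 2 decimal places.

8.30 days

Logistic growth is fastest at N = K/2 = 650000.
A = (K − N₀)/N₀ = 4.102. Set K/(1 + A·e^(−rt)) = K/2 → A·e^(−rt) = 1.
e^(−0.17t) = 1/4.102 = 0.243781, so t = ln(4.102)/0.17 = 1.4115/0.17 = 8.3029.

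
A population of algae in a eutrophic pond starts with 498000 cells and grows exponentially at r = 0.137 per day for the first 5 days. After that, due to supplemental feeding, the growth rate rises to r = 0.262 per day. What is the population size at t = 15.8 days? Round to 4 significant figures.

Phase 1: N(5) = 498000·e^(0.137×5) = 498000·e^0.685 = 987918.
Phase 2 runs for 15.8 − 5 = 10.8 days at r = 0.262.
N(15.8) = 987918·e^(0.262×10.8) = 987918·e^2.83 = 1.673404×10^7.

16730000 cells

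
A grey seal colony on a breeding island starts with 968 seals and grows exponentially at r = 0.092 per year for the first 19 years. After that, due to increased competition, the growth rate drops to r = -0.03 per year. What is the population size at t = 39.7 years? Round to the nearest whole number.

2988 seals

Phase 1: N(19) = 968·e^(0.092×19) = 968·e^1.748 = 5559.33.
Phase 2 runs for 39.7 − 19 = 20.7 years at r = -0.03.
N(39.7) = 5559.33·e^(-0.03×20.7) = 5559.33·e^-0.621 = 2987.62.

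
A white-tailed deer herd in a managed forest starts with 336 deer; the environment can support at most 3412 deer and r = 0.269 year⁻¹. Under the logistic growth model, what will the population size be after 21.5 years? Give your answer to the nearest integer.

3318 deer

A = (K − N₀)/N₀ = (3412 − 336)/336 = 9.1548.
N(t) = K/(1 + A·e^(−rt)) = 3412/(1 + 9.1548×e^(−0.269×21.5)).
e^(−5.784) = 0.0030779; denominator = 1 + 9.1548×0.0030779 = 1.0282.
N = 3412/1.0282 = 3318.49.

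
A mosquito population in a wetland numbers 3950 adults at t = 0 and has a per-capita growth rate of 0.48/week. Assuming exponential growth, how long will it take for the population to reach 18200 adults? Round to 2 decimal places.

3.18 weeks

Set N₀·e^(rt) = 18200: e^(0.48·t) = 18200/3950 = 4.6076.
0.48·t = ln(4.6076) = 1.5277, so t = 1.5277/0.48 = 3.1827.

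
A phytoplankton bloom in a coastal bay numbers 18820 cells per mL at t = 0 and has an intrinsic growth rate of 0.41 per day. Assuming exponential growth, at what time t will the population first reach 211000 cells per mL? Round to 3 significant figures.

5.89 days

Set N₀·e^(rt) = 211000: e^(0.41·t) = 211000/18820 = 11.211.
0.41·t = ln(11.211) = 2.4169, so t = 2.4169/0.41 = 5.895.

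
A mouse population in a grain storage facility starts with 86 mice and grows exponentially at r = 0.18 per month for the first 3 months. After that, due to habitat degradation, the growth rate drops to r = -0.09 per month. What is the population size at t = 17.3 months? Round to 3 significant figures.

Phase 1: N(3) = 86·e^(0.18×3) = 86·e^0.54 = 147.577.
Phase 2 runs for 17.3 − 3 = 14.3 months at r = -0.09.
N(17.3) = 147.577·e^(-0.09×14.3) = 147.577·e^-1.287 = 40.7456.

40.7 mice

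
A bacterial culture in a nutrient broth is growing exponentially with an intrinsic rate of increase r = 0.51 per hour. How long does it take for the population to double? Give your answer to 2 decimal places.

1.36 hours

Doubling time t_d = ln(2)/r = 0.6931/0.51 = 1.3591.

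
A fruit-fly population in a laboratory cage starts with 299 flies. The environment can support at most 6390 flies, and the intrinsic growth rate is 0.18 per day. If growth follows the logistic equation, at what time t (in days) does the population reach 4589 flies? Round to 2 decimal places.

21.94 days

A = (K − N₀)/N₀ = (6390 − 299)/299 = 20.371.
Solve 6390/(1 + 20.371·e^(−0.18t)) = 4589: 1 + 20.371·e^(−0.18t) = 1.3925, so e^(−0.18t) = 0.0192654.
−0.18·t = ln(0.0192654) = -3.9494, so t = 3.9494/0.18 = 21.941.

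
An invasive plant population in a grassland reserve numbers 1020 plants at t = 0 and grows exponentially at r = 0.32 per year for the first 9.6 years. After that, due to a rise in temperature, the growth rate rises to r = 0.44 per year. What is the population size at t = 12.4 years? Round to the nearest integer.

Phase 1: N(9.6) = 1020·e^(0.32×9.6) = 1020·e^3.072 = 22016.7.
Phase 2 runs for 12.4 − 9.6 = 2.8 years at r = 0.44.
N(12.4) = 22016.7·e^(0.44×2.8) = 22016.7·e^1.232 = 75475.1.

75475 plants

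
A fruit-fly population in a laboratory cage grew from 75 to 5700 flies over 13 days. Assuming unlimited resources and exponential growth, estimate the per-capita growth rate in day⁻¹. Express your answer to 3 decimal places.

From N(t) = N₀·e^(rt): e^(r·13) = 5700/75 = 76.
r·13 = ln(76) = 4.3307, so r = 4.3307/13 = 0.33313.

0.333 per day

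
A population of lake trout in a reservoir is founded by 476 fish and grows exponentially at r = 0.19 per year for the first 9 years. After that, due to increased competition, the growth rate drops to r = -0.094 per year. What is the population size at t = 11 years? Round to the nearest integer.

2181 fish

Phase 1: N(9) = 476·e^(0.19×9) = 476·e^1.71 = 2631.79.
Phase 2 runs for 11 − 9 = 2 years at r = -0.094.
N(11) = 2631.79·e^(-0.094×2) = 2631.79·e^-0.188 = 2180.74.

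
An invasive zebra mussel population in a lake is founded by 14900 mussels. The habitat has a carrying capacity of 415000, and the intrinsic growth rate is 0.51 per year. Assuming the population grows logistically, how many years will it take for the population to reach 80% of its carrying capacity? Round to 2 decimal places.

9.17 years

A = (K − N₀)/N₀ = (415000 − 14900)/14900 = 26.852.
Solve 415000/(1 + 26.852·e^(−0.51t)) = 332000: 1 + 26.852·e^(−0.51t) = 1.25, so e^(−0.51t) = 0.00931017.
−0.51·t = ln(0.00931017) = -4.6766, so t = 4.6766/0.51 = 9.1699.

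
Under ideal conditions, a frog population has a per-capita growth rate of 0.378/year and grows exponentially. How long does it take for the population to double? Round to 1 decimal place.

1.8 years

Doubling time t_d = ln(2)/r = 0.6931/0.378 = 1.8337.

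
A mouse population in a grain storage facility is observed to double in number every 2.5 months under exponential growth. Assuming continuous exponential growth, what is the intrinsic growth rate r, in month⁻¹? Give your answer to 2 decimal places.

0.28 per month

r = ln(2)/t_d = 0.6931/2.5 = 0.27726.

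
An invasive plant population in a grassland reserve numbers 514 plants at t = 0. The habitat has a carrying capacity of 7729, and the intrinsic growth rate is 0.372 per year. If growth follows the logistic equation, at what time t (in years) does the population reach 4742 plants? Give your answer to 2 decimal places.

A = (K − N₀)/N₀ = (7729 − 514)/514 = 14.037.
Solve 7729/(1 + 14.037·e^(−0.372t)) = 4742: 1 + 14.037·e^(−0.372t) = 1.6299, so e^(−0.372t) = 0.0448746.
−0.372·t = ln(0.0448746) = -3.1039, so t = 3.1039/0.372 = 8.3438.

8.34 years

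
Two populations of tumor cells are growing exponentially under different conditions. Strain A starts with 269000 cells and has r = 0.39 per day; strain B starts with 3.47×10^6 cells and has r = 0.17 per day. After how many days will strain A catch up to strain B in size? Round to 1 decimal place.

11.6 days

Set 269000·e^(0.39t) = 3.47×10^6·e^(0.17t).
e^((0.39 − 0.17)t) = 3.47×10^6/269000 → e^(0.22·t) = 12.9.
0.22·t = ln(12.9) = 2.5572, so t = 2.5572/0.22 = 11.624.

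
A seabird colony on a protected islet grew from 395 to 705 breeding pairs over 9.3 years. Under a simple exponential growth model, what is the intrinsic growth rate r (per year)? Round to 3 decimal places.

From N(t) = N₀·e^(rt): e^(r·9.3) = 705/395 = 1.7848.
r·9.3 = ln(1.7848) = 0.57931, so r = 0.57931/9.3 = 0.062292.

0.062 per year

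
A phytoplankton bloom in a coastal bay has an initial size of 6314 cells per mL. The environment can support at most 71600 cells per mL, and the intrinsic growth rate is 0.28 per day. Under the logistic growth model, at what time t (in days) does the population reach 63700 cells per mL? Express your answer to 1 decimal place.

15.8 days

A = (K − N₀)/N₀ = (71600 − 6314)/6314 = 10.34.
Solve 71600/(1 + 10.34·e^(−0.28t)) = 63700: 1 + 10.34·e^(−0.28t) = 1.124, so e^(−0.28t) = 0.0119942.
−0.28·t = ln(0.0119942) = -4.4233, so t = 4.4233/0.28 = 15.798.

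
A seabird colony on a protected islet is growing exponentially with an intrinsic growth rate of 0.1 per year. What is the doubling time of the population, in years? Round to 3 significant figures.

Doubling time t_d = ln(2)/r = 0.6931/0.1 = 6.9315.

6.93 years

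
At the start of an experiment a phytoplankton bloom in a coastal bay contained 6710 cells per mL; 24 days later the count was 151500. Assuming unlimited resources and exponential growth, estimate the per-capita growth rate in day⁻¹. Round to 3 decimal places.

From N(t) = N₀·e^(rt): e^(r·24) = 151500/6710 = 22.578.
r·24 = ln(22.578) = 3.117, so r = 3.117/24 = 0.12987.

0.130 per day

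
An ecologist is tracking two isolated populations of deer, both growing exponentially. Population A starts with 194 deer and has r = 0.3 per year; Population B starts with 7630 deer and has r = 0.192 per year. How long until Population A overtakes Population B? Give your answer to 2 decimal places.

34.00 years

Set 194·e^(0.3t) = 7630·e^(0.192t).
e^((0.3 − 0.192)t) = 7630/194 → e^(0.108·t) = 39.33.
0.108·t = ln(39.33) = 3.672, so t = 3.672/0.108 = 34.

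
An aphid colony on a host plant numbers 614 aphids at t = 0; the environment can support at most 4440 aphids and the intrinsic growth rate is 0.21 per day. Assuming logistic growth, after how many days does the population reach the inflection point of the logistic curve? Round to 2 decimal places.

Logistic growth is fastest at N = K/2 = 2220.
A = (K − N₀)/N₀ = 6.2313. Set K/(1 + A·e^(−rt)) = K/2 → A·e^(−rt) = 1.
e^(−0.21t) = 1/6.2313 = 0.160481, so t = ln(6.2313)/0.21 = 1.8296/0.21 = 8.7123.

8.71 days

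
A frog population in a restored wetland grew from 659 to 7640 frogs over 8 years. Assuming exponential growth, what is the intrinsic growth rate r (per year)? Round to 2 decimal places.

From N(t) = N₀·e^(rt): e^(r·8) = 7640/659 = 11.593.
r·8 = ln(11.593) = 2.4504, so r = 2.4504/8 = 0.3063.

0.31 per year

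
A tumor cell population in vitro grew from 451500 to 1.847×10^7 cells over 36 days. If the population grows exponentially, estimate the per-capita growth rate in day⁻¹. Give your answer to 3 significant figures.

From N(t) = N₀·e^(rt): e^(r·36) = 1.847×10^7/451500 = 40.908.
r·36 = ln(40.908) = 3.7113, so r = 3.7113/36 = 0.10309.

0.103 per day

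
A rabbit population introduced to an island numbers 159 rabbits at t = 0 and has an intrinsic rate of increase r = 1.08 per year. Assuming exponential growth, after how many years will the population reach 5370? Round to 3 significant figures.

Set N₀·e^(rt) = 5370: e^(1.08·t) = 5370/159 = 33.774.
1.08·t = ln(33.774) = 3.5197, so t = 3.5197/1.08 = 3.259.

3.26 years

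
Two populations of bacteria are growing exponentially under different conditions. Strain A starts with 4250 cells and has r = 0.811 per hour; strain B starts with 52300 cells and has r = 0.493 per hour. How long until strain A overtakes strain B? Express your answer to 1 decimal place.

7.9 hours

Set 4250·e^(0.811t) = 52300·e^(0.493t).
e^((0.811 − 0.493)t) = 52300/4250 → e^(0.318·t) = 12.306.
0.318·t = ln(12.306) = 2.5101, so t = 2.5101/0.318 = 7.8933.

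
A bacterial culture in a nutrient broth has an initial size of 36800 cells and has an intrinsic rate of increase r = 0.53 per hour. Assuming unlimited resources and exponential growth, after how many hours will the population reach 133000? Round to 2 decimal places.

Set N₀·e^(rt) = 133000: e^(0.53·t) = 133000/36800 = 3.6141.
0.53·t = ln(3.6141) = 1.2849, so t = 1.2849/0.53 = 2.4242.

2.42 hours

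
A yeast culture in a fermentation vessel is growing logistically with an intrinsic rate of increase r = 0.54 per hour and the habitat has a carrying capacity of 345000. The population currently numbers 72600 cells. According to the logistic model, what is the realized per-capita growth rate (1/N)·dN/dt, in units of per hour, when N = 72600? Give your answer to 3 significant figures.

(1/N)·dN/dt = r(1 − N/K) = 0.54 × (1 − 72600/345000).
= 0.54 × 0.78957 = 0.42637.

0.426 per hour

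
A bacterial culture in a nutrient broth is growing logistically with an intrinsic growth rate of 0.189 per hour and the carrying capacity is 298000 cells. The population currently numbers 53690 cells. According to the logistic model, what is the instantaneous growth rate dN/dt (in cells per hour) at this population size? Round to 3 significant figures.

dN/dt = rN(1 − N/K) = 0.189 × 53690 × (1 − 53690/298000).
1 − 53690/298000 = 0.81983; dN/dt = 0.189 × 53690 × 0.81983 = 8319.2.

8320 cells per hour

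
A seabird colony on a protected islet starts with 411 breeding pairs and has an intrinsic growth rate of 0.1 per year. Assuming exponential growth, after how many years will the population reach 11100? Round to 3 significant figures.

33.0 years

Set N₀·e^(rt) = 11100: e^(0.1·t) = 11100/411 = 27.007.
0.1·t = ln(27.007) = 3.2961, so t = 3.2961/0.1 = 32.961.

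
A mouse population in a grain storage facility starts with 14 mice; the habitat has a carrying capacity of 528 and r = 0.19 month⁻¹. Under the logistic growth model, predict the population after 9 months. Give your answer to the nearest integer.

69 mice

A = (K − N₀)/N₀ = (528 − 14)/14 = 36.714.
N(t) = K/(1 + A·e^(−rt)) = 528/(1 + 36.714×e^(−0.19×9)).
e^(−1.71) = 0.18087; denominator = 1 + 36.714×0.18087 = 7.6404.
N = 528/7.6404 = 69.1067.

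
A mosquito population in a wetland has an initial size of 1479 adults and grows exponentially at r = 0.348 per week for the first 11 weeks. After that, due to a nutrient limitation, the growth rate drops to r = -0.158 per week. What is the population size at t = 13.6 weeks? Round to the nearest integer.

45086 adults

Phase 1: N(11) = 1479·e^(0.348×11) = 1479·e^3.828 = 67990.4.
Phase 2 runs for 13.6 − 11 = 2.6 weeks at r = -0.158.
N(13.6) = 67990.4·e^(-0.158×2.6) = 67990.4·e^-0.4108 = 45085.7.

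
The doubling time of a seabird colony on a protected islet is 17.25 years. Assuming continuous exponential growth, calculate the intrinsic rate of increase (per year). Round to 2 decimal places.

r = ln(2)/t_d = 0.6931/17.25 = 0.040182.

0.04 per year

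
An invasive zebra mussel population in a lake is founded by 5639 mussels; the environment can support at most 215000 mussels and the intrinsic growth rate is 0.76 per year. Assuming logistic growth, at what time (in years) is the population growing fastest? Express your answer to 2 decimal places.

4.76 years

Logistic growth is fastest at N = K/2 = 107500.
A = (K − N₀)/N₀ = 37.127. Set K/(1 + A·e^(−rt)) = K/2 → A·e^(−rt) = 1.
e^(−0.76t) = 1/37.127 = 0.0269343, so t = ln(37.127)/0.76 = 3.6144/0.76 = 4.7557.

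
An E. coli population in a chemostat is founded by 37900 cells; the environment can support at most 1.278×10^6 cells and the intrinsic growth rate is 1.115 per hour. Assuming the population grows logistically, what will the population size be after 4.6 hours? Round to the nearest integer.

A = (K − N₀)/N₀ = (1.278×10^6 − 37900)/37900 = 32.72.
N(t) = K/(1 + A·e^(−rt)) = 1.278×10^6/(1 + 32.72×e^(−1.115×4.6)).
e^(−5.129) = 0.0059225; denominator = 1 + 32.72×0.0059225 = 1.1938.
N = 1.278×10^6/1.1938 = 1.070544×10^6.

1070544 cells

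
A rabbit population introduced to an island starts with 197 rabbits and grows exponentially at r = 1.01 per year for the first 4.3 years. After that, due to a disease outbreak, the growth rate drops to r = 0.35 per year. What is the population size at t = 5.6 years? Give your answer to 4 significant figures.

23890 rabbits

Phase 1: N(4.3) = 197·e^(1.01×4.3) = 197·e^4.343 = 15156.8.
Phase 2 runs for 5.6 − 4.3 = 1.3 years at r = 0.35.
N(5.6) = 15156.8·e^(0.35×1.3) = 15156.8·e^0.455 = 23889.7.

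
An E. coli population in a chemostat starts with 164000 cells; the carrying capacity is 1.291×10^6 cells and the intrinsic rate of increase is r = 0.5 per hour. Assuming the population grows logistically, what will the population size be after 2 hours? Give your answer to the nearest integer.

A = (K − N₀)/N₀ = (1.291×10^6 − 164000)/164000 = 6.872.
N(t) = K/(1 + A·e^(−rt)) = 1.291×10^6/(1 + 6.872×e^(−0.5×2)).
e^(−1) = 0.36788; denominator = 1 + 6.872×0.36788 = 3.528.
N = 1.291×10^6/3.528 = 365925.

365925 cells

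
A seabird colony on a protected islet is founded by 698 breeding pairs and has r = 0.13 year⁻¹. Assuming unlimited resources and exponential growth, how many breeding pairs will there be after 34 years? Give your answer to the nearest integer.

58001 breeding pairs

N(t) = N₀·e^(rt) = 698 × e^(0.13×34) = 698 × e^4.42.
e^4.42 ≈ 83.096, so N ≈ 698 × 83.096 = 58001.2.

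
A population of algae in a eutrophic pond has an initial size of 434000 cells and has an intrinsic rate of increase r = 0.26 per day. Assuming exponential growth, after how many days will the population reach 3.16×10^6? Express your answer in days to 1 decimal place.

7.6 days

Set N₀·e^(rt) = 3.16×10^6: e^(0.26·t) = 3.16×10^6/434000 = 7.2811.
0.26·t = ln(7.2811) = 1.9853, so t = 1.9853/0.26 = 7.6357.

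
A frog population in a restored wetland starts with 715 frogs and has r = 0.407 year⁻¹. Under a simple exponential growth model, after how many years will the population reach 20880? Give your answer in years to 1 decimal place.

8.3 years

Set N₀·e^(rt) = 20880: e^(0.407·t) = 20880/715 = 29.203.
0.407·t = ln(29.203) = 3.3743, so t = 3.3743/0.407 = 8.2906.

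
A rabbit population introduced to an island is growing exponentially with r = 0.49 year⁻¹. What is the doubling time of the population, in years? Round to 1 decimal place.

Doubling time t_d = ln(2)/r = 0.6931/0.49 = 1.4146.

1.4 years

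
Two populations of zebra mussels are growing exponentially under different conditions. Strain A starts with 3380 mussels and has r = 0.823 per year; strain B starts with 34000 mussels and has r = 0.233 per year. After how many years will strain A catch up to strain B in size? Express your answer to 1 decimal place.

3.9 years

Set 3380·e^(0.823t) = 34000·e^(0.233t).
e^((0.823 − 0.233)t) = 34000/3380 → e^(0.59·t) = 10.059.
0.59·t = ln(10.059) = 2.3085, so t = 2.3085/0.59 = 3.9127.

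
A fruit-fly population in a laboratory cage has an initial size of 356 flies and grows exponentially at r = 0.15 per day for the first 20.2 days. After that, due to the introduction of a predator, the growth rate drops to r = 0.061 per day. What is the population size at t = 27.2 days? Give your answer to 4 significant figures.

11290 flies

Phase 1: N(20.2) = 356·e^(0.15×20.2) = 356·e^3.03 = 7368.21.
Phase 2 runs for 27.2 − 20.2 = 7 days at r = 0.061.
N(27.2) = 7368.21·e^(0.061×7) = 7368.21·e^0.427 = 11292.9.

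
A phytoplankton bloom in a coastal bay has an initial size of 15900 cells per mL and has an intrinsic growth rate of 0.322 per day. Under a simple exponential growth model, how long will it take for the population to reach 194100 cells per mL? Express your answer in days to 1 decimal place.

7.8 days

Set N₀·e^(rt) = 194100: e^(0.322·t) = 194100/15900 = 12.208.
0.322·t = ln(12.208) = 2.5021, so t = 2.5021/0.322 = 7.7704.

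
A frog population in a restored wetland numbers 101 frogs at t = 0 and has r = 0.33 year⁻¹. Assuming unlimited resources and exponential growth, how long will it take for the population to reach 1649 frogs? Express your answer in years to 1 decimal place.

8.5 years

Set N₀·e^(rt) = 1649: e^(0.33·t) = 1649/101 = 16.327.
0.33·t = ln(16.327) = 2.7928, so t = 2.7928/0.33 = 8.463.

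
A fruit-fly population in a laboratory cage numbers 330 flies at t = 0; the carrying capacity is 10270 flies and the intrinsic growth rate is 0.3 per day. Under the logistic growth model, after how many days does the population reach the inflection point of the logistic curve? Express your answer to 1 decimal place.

Logistic growth is fastest at N = K/2 = 5135.
A = (K − N₀)/N₀ = 30.121. Set K/(1 + A·e^(−rt)) = K/2 → A·e^(−rt) = 1.
e^(−0.3t) = 1/30.121 = 0.0331992, so t = ln(30.121)/0.3 = 3.4052/0.3 = 11.351.

11.4 days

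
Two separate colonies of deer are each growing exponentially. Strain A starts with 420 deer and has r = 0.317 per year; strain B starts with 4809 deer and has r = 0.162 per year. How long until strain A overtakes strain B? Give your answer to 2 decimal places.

Set 420·e^(0.317t) = 4809·e^(0.162t).
e^((0.317 − 0.162)t) = 4809/420 → e^(0.155·t) = 11.45.
0.155·t = ln(11.45) = 2.438, so t = 2.438/0.155 = 15.729.

15.73 years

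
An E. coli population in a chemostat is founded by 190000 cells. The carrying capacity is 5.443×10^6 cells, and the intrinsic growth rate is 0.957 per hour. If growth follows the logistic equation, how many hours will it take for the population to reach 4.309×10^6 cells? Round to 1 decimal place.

4.9 hours

A = (K − N₀)/N₀ = (5.443×10^6 − 190000)/190000 = 27.647.
Solve 5.443×10^6/(1 + 27.647·e^(−0.957t)) = 4.309×10^6: 1 + 27.647·e^(−0.957t) = 1.2632, so e^(−0.957t) = 0.00951881.
−0.957·t = ln(0.00951881) = -4.6545, so t = 4.6545/0.957 = 4.8636.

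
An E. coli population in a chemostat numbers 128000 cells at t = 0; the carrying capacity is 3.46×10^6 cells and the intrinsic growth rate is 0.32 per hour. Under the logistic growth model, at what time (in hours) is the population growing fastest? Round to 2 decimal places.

10.19 hours

Logistic growth is fastest at N = K/2 = 1.73×10^6.
A = (K − N₀)/N₀ = 26.031. Set K/(1 + A·e^(−rt)) = K/2 → A·e^(−rt) = 1.
e^(−0.32t) = 1/26.031 = 0.0384154, so t = ln(26.031)/0.32 = 3.2593/0.32 = 10.185.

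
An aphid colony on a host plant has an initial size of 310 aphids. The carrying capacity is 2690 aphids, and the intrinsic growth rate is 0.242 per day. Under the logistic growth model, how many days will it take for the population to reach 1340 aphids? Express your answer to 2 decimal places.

A = (K − N₀)/N₀ = (2690 − 310)/310 = 7.6774.
Solve 2690/(1 + 7.6774·e^(−0.242t)) = 1340: 1 + 7.6774·e^(−0.242t) = 2.0075, so e^(−0.242t) = 0.131224.
−0.242·t = ln(0.131224) = -2.0308, so t = 2.0308/0.242 = 8.3919.

8.39 days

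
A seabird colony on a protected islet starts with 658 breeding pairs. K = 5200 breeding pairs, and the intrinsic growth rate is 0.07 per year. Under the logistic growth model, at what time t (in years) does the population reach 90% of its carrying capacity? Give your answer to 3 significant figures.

59.0 years

A = (K − N₀)/N₀ = (5200 − 658)/658 = 6.9027.
Solve 5200/(1 + 6.9027·e^(−0.07t)) = 4680: 1 + 6.9027·e^(−0.07t) = 1.1111, so e^(−0.07t) = 0.0160967.
−0.07·t = ln(0.0160967) = -4.1291, so t = 4.1291/0.07 = 58.988.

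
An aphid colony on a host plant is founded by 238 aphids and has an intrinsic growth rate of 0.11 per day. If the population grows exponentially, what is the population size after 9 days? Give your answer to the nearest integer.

N(t) = N₀·e^(rt) = 238 × e^(0.11×9) = 238 × e^0.99.
e^0.99 ≈ 2.6912, so N ≈ 238 × 2.6912 = 640.514.

641 aphids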